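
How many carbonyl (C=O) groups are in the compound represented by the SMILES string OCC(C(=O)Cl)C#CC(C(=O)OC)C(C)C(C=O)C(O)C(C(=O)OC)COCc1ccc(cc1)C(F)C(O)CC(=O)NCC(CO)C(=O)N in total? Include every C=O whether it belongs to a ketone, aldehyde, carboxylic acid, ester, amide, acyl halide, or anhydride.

6

CH(COCl): acyl halide, 1 C=O (running total 1).
CH(COOCH3): ester, 1 C=O (running total 2).
CH(CHO): aldehyde, 1 C=O (running total 3).
CH(COOCH3): ester, 1 C=O (running total 4).
CH2CONHCH2: amide, 1 C=O (running total 5).
CONH2: amide, 1 C=O (running total 6).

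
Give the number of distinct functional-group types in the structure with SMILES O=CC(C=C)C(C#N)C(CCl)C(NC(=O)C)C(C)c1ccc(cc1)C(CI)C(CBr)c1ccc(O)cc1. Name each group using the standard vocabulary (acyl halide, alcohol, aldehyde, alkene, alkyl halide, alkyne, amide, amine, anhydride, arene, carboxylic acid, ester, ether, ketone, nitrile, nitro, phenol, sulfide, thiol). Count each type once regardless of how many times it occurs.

terminal –CHO: carbonyl C bonded to H and C → aldehyde.
pendant –CH=CH2: C=C double bond → alkene.
pendant –C≡N: nitrile.
pendant –CH2X: halogen on sp³ carbon → alkyl halide.
pendant –NHC(=O)CH3: N bonded to a carbonyl → amide (not amine).
para-disubstituted benzene ring → arene.
pendant –CH2X: halogen on sp³ carbon → alkyl halide.
pendant –CH2X: halogen on sp³ carbon → alkyl halide.
–OH attached directly to an aromatic ring → phenol (not alcohol); the ring itself is an arene.
Distinct types present: aldehyde, alkene, alkyl halide, amide, arene, nitrile, phenol.

7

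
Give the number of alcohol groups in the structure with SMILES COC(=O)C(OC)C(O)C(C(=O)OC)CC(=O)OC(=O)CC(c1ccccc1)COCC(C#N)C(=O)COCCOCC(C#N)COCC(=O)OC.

1

CH3O–C(=O)–: carbonyl C bonded to C and to –OCH3 → ester (not ketone + ether).
pendant –OCH3: C–O–C with sp³ C, no adjacent C=O → ether.
–OH on an sp³ carbon → alcohol (secondary).
pendant –COOCH3: carbonyl C bonded to C and –OCH3 → ester.
two acyl groups sharing one oxygen, –C(=O)–O–C(=O)– → anhydride.
pendant –C6H5: benzene ring → arene.
C–O–C with sp³ carbons on both sides and no adjacent C=O → ether.
pendant –C≡N: nitrile.
–C(=O)– with carbon on both sides → ketone.
C–O–C with sp³ carbons on both sides and no adjacent C=O → ether.
C–O–C with sp³ carbons on both sides and no adjacent C=O → ether.
pendant –C≡N: nitrile.
C–O–C with sp³ carbons on both sides and no adjacent C=O → ether.
–C(=O)OCH3: carbonyl C bonded to C and to –OCH3 → ester (not ketone + ether).
Alcohol appears at: CH(OH) → 1.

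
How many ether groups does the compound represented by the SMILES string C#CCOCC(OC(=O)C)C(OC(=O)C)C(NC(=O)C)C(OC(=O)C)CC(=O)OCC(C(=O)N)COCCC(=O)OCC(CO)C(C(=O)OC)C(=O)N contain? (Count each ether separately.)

2

Working along the chain:
  HC≡C: C≡C triple bond → alkyne.
  CH2OCH2: C–O–C with sp³ carbons on both sides and no adjacent C=O → ether.
  CH(OCOCH3): pendant –OC(=O)CH3: an acyloxy group → ester.
  CH(OCOCH3): pendant –OC(=O)CH3: an acyloxy group → ester.
  CH(NHCOCH3): pendant –NHC(=O)CH3: N bonded to a carbonyl → amide (not amine).
  CH(OCOCH3): pendant –OC(=O)CH3: an acyloxy group → ester.
  CH2COOCH2: –C(=O)–O–C with C on the carbonyl side → ester.
  CH(CONH2): pendant –CONH2: carbonyl C bonded to C and N → amide.
  CH2OCH2: C–O–C with sp³ carbons on both sides and no adjacent C=O → ether.
  CH2COOCH2: –C(=O)–O–C with C on the carbonyl side → ester.
  CH(CH2OH): pendant –CH2OH on an sp³ backbone C → alcohol.
  CH(COOCH3): pendant –COOCH3: carbonyl C bonded to C and –OCH3 → ester.
  CONH2: –C(=O)NH2: carbonyl C bonded to C and to N → amide (the N is not a separate amine).
Ether appears at: CH2OCH2, CH2OCH2 → 2.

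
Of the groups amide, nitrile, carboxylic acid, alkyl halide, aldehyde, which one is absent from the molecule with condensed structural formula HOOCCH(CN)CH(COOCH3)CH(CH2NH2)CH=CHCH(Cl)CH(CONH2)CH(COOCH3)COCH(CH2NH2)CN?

carboxylic acid: present (HOOC — –COOH: carbonyl C bonded to –OH and C → carboxylic acid (the –OH is not a separate alcohol)).
nitrile: present (CH(CN) — pendant –C≡N: nitrile).
alkyl halide: present (CH(Cl) — halogen on an sp³ carbon → alkyl halide).
amide: present (CH(CONH2) — pendant –CONH2: carbonyl C bonded to C and N → amide).
aldehyde: absent. In CO, the carbonyl carbon is bonded to two carbons, so it is a ketone, not an aldehyde. In HOOC, the carbonyl carbon bears –OH, not –H, so it is a carboxylic acid.

aldehyde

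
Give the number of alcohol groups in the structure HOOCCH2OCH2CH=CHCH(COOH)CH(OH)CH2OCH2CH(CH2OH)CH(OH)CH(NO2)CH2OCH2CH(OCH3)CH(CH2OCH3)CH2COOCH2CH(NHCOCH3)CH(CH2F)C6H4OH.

Taking each segment in turn:
  HOOC: –COOH: carbonyl C bonded to –OH and C → carboxylic acid (the –OH is not a separate alcohol).
  CH2OCH2: C–O–C with sp³ carbons on both sides and no adjacent C=O → ether.
  CH=CH: C=C double bond → alkene.
  CH(COOH): pendant –COOH: carbonyl C bonded to C and –OH → carboxylic acid.
  CH(OH): –OH on an sp³ carbon → alcohol (secondary).
  CH2OCH2: C–O–C with sp³ carbons on both sides and no adjacent C=O → ether.
  CH(CH2OH): pendant –CH2OH on an sp³ backbone C → alcohol.
  CH(OH): –OH on an sp³ carbon → alcohol (secondary).
  CH(NO2): –NO2 on an sp³ carbon → nitro (the N=O is not a carbonyl).
  CH2OCH2: C–O–C with sp³ carbons on both sides and no adjacent C=O → ether.
  CH(OCH3): pendant –OCH3: C–O–C with sp³ C, no adjacent C=O → ether.
  CH(CH2OCH3): pendant –CH2OCH3: C–O–C linkage → ether.
  CH2COOCH2: –C(=O)–O–C with C on the carbonyl side → ester.
  CH(NHCOCH3): pendant –NHC(=O)CH3: N bonded to a carbonyl → amide (not amine).
  CH(CH2F): pendant –CH2X: halogen on sp³ carbon → alkyl halide.
  C6H4OH: –OH attached directly to an aromatic ring → phenol (not alcohol); the ring itself is an arene.
Alcohol appears at: CH(OH), CH(CH2OH), CH(OH) → 3.

3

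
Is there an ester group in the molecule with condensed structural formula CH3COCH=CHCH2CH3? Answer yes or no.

Reading the structure from left to right:
  CO: –C(=O)– with carbon on both sides → ketone.
  CH=CH: C=C double bond → alkene.
The groups actually present are: alkene, ketone.

no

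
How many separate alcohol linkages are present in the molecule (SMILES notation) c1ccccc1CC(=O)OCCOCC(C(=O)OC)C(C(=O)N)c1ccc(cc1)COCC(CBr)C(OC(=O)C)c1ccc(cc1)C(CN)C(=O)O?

C6H5– phenyl ring → arene.
–C(=O)–O–C with C on the carbonyl side → ester.
C–O–C with sp³ carbons on both sides and no adjacent C=O → ether.
pendant –COOCH3: carbonyl C bonded to C and –OCH3 → ester.
pendant –CONH2: carbonyl C bonded to C and N → amide.
para-disubstituted benzene ring → arene.
C–O–C with sp³ carbons on both sides and no adjacent C=O → ether.
pendant –CH2X: halogen on sp³ carbon → alkyl halide.
pendant –OC(=O)CH3: an acyloxy group → ester.
para-disubstituted benzene ring → arene.
pendant –CH2NH2: N on sp³ C, no adjacent C=O → amine.
–COOH: carbonyl C bonded to –OH and C → carboxylic acid (the –OH is not a separate alcohol).
No segment is a alcohol: CH2OCH2 is ether, not alcohol; CH2OCH2 is ether, not alcohol; COOH is carboxylic acid, not alcohol. → 0.

0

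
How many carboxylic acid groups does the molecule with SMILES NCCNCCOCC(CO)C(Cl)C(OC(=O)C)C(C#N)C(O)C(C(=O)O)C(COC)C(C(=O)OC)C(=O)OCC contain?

–NH2 on an sp³ carbon with no adjacent C=O → amine.
C–N–C with sp³ carbons and no adjacent C=O → amine (secondary).
C–O–C with sp³ carbons on both sides and no adjacent C=O → ether.
pendant –CH2OH on an sp³ backbone C → alcohol.
halogen on an sp³ carbon → alkyl halide.
pendant –OC(=O)CH3: an acyloxy group → ester.
pendant –C≡N: nitrile.
–OH on an sp³ carbon → alcohol (secondary).
pendant –COOH: carbonyl C bonded to C and –OH → carboxylic acid.
pendant –CH2OCH3: C–O–C linkage → ether.
pendant –COOCH3: carbonyl C bonded to C and –OCH3 → ester.
–C(=O)OCH2CH3: carbonyl C bonded to C and to –OEt → ester.
Carboxylic acid appears at: CH(COOH) → 1.

1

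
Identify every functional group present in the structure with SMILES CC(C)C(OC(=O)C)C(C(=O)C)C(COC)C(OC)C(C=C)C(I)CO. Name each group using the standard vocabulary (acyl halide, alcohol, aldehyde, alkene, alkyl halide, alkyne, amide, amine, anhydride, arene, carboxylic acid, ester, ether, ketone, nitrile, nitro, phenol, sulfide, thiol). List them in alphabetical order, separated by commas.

alcohol, alkene, alkyl halide, ester, ether, ketone

Working along the chain:
  CH(OCOCH3): pendant –OC(=O)CH3: an acyloxy group → ester.
  CH(COCH3): pendant –COCH3: carbonyl C bonded to two carbons → ketone.
  CH(CH2OCH3): pendant –CH2OCH3: C–O–C linkage → ether.
  CH(OCH3): pendant –OCH3: C–O–C with sp³ C, no adjacent C=O → ether.
  CH(CH=CH2): pendant –CH=CH2: C=C double bond → alkene.
  CH(I): halogen on an sp³ carbon → alkyl halide.
  CH2OH: –OH on an sp³ carbon → alcohol.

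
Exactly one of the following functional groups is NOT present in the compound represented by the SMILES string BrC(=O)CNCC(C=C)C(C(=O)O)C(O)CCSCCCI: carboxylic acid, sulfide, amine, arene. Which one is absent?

carboxylic acid: present (CH(COOH) — pendant –COOH: carbonyl C bonded to C and –OH → carboxylic acid).
amine: present (CH2NHCH2 — C–N–C with sp³ carbons and no adjacent C=O → amine (secondary)).
sulfide: present (CH2SCH2 — C–S–C linkage → sulfide (thioether)).
arene: no segment matches this pattern.

arene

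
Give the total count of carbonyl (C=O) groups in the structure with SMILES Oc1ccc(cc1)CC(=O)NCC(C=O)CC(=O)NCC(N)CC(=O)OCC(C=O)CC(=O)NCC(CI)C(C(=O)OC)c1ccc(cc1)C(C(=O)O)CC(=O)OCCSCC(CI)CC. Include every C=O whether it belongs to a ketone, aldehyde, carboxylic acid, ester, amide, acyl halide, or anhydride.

CH2CONHCH2: amide, 1 C=O (running total 1).
CH(CHO): aldehyde, 1 C=O (running total 2).
CH2CONHCH2: amide, 1 C=O (running total 3).
CH2COOCH2: ester, 1 C=O (running total 4).
CH(CHO): aldehyde, 1 C=O (running total 5).
CH2CONHCH2: amide, 1 C=O (running total 6).
CH(COOCH3): ester, 1 C=O (running total 7).
CH(COOH): carboxylic acid, 1 C=O (running total 8).
CH2COOCH2: ester, 1 C=O (running total 9).

9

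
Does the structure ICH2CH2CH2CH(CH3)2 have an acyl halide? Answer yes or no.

no

halogen on an sp³ carbon → alkyl halide.
The groups actually present are: alkyl halide.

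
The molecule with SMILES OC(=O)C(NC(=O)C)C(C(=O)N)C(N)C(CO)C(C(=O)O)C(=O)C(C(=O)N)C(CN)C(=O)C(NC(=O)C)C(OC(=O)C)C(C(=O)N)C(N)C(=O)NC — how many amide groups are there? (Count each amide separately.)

6

–COOH: carbonyl C bonded to –OH and C → carboxylic acid (the –OH is not a separate alcohol).
pendant –NHC(=O)CH3: N bonded to a carbonyl → amide (not amine).
pendant –CONH2: carbonyl C bonded to C and N → amide.
–NH2 on an sp³ carbon with no adjacent C=O → amine.
pendant –CH2OH on an sp³ backbone C → alcohol.
pendant –COOH: carbonyl C bonded to C and –OH → carboxylic acid.
–C(=O)– with carbon on both sides → ketone.
pendant –CONH2: carbonyl C bonded to C and N → amide.
pendant –CH2NH2: N on sp³ C, no adjacent C=O → amine.
–C(=O)– with carbon on both sides → ketone.
pendant –NHC(=O)CH3: N bonded to a carbonyl → amide (not amine).
pendant –OC(=O)CH3: an acyloxy group → ester.
pendant –CONH2: carbonyl C bonded to C and N → amide.
–NH2 on an sp³ carbon with no adjacent C=O → amine.
–C(=O)NHCH3: carbonyl C bonded to C and to N → amide (the N is not an amine).
Amide appears at: CH(NHCOCH3), CH(CONH2), CH(CONH2), CH(NHCOCH3), CH(CONH2), CONHCH3 → 6.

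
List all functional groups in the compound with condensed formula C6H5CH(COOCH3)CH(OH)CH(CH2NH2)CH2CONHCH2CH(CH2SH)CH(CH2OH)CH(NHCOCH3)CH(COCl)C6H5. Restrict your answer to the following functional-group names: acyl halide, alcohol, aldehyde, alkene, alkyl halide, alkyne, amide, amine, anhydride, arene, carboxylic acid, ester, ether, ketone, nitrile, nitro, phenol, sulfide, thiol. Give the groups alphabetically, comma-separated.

C6H5– phenyl ring → arene.
pendant –COOCH3: carbonyl C bonded to C and –OCH3 → ester.
–OH on an sp³ carbon → alcohol (secondary).
pendant –CH2NH2: N on sp³ C, no adjacent C=O → amine.
–C(=O)–N– linkage → amide (the N is not an amine).
pendant –CH2SH → thiol.
pendant –CH2OH on an sp³ backbone C → alcohol.
pendant –NHC(=O)CH3: N bonded to a carbonyl → amide (not amine).
pendant –C(=O)X: carbonyl C bonded to C and halogen → acyl halide.
–C6H5 phenyl ring → arene.

acyl halide, alcohol, amide, amine, arene, ester, thiol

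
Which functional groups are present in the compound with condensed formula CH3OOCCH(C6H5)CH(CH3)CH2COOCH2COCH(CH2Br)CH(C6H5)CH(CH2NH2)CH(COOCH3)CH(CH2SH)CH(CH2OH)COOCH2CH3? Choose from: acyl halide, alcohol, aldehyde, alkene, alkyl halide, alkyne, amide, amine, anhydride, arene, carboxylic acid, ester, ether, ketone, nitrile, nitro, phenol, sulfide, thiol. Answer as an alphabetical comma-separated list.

alcohol, alkyl halide, amine, arene, ester, ketone, thiol

CH3O–C(=O)–: carbonyl C bonded to C and to –OCH3 → ester (not ketone + ether).
pendant –C6H5: benzene ring → arene.
–C(=O)–O–C with C on the carbonyl side → ester.
–C(=O)– with carbon on both sides → ketone.
pendant –CH2X: halogen on sp³ carbon → alkyl halide.
pendant –C6H5: benzene ring → arene.
pendant –CH2NH2: N on sp³ C, no adjacent C=O → amine.
pendant –COOCH3: carbonyl C bonded to C and –OCH3 → ester.
pendant –CH2SH → thiol.
pendant –CH2OH on an sp³ backbone C → alcohol.
–C(=O)OCH2CH3: carbonyl C bonded to C and to –OEt → ester.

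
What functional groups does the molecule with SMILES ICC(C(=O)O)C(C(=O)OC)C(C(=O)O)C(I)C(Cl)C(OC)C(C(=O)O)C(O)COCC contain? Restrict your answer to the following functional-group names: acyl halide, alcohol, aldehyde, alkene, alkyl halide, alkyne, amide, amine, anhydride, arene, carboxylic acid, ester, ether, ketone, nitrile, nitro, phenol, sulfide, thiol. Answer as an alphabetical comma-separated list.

Reading the structure from left to right:
  ICH2: halogen on an sp³ carbon → alkyl halide.
  CH(COOH): pendant –COOH: carbonyl C bonded to C and –OH → carboxylic acid.
  CH(COOCH3): pendant –COOCH3: carbonyl C bonded to C and –OCH3 → ester.
  CH(COOH): pendant –COOH: carbonyl C bonded to C and –OH → carboxylic acid.
  CH(I): halogen on an sp³ carbon → alkyl halide.
  CH(Cl): halogen on an sp³ carbon → alkyl halide.
  CH(OCH3): pendant –OCH3: C–O–C with sp³ C, no adjacent C=O → ether.
  CH(COOH): pendant –COOH: carbonyl C bonded to C and –OH → carboxylic acid.
  CH(OH): –OH on an sp³ carbon → alcohol (secondary).
  CH2OCH2: C–O–C with sp³ carbons on both sides and no adjacent C=O → ether.

alcohol, alkyl halide, carboxylic acid, ester, ether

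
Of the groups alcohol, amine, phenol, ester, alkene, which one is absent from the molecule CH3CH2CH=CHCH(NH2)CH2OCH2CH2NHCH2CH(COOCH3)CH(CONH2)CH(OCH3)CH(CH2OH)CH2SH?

phenol

amine: present (CH(NH2) — –NH2 on an sp³ carbon with no adjacent C=O → amine).
alcohol: present (CH(CH2OH) — pendant –CH2OH on an sp³ backbone C → alcohol).
alkene: present (CH=CH — C=C double bond → alkene).
ester: present (CH(COOCH3) — pendant –COOCH3: carbonyl C bonded to C and –OCH3 → ester).
phenol: absent. In CH(CH2OH), the –OH is on an sp³ carbon, not on an aromatic ring, so it is an alcohol.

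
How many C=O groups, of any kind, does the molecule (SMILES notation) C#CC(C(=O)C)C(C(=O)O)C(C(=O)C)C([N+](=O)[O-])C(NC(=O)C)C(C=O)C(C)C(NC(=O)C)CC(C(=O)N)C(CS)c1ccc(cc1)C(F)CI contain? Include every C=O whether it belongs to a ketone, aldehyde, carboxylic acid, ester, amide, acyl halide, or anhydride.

CH(COCH3): ketone, 1 C=O (running total 1).
CH(COOH): carboxylic acid, 1 C=O (running total 2).
CH(COCH3): ketone, 1 C=O (running total 3).
CH(NHCOCH3): amide, 1 C=O (running total 4).
CH(CHO): aldehyde, 1 C=O (running total 5).
CH(NHCOCH3): amide, 1 C=O (running total 6).
CH(CONH2): amide, 1 C=O (running total 7).

7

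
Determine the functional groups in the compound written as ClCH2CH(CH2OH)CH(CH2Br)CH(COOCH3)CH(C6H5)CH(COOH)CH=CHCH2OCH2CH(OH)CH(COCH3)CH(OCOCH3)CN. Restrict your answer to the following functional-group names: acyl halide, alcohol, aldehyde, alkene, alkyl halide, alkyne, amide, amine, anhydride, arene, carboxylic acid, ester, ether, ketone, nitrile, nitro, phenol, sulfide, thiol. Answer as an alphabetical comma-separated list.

halogen on an sp³ carbon → alkyl halide.
pendant –CH2OH on an sp³ backbone C → alcohol.
pendant –CH2X: halogen on sp³ carbon → alkyl halide.
pendant –COOCH3: carbonyl C bonded to C and –OCH3 → ester.
pendant –C6H5: benzene ring → arene.
pendant –COOH: carbonyl C bonded to C and –OH → carboxylic acid.
C=C double bond → alkene.
C–O–C with sp³ carbons on both sides and no adjacent C=O → ether.
–OH on an sp³ carbon → alcohol (secondary).
pendant –COCH3: carbonyl C bonded to two carbons → ketone.
pendant –OC(=O)CH3: an acyloxy group → ester.
–C≡N: carbon triple-bonded to nitrogen → nitrile.

alcohol, alkene, alkyl halide, arene, carboxylic acid, ester, ether, ketone, nitrile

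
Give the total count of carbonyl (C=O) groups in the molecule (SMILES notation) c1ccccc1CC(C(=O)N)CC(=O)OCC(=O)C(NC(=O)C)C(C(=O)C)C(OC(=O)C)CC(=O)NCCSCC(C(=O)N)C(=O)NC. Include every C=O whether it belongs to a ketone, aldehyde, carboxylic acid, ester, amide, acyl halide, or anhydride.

CH(CONH2): amide, 1 C=O (running total 1).
CH2COOCH2: ester, 1 C=O (running total 2).
CO: ketone, 1 C=O (running total 3).
CH(NHCOCH3): amide, 1 C=O (running total 4).
CH(COCH3): ketone, 1 C=O (running total 5).
CH(OCOCH3): ester, 1 C=O (running total 6).
CH2CONHCH2: amide, 1 C=O (running total 7).
CH(CONH2): amide, 1 C=O (running total 8).
CONHCH3: amide, 1 C=O (running total 9).

9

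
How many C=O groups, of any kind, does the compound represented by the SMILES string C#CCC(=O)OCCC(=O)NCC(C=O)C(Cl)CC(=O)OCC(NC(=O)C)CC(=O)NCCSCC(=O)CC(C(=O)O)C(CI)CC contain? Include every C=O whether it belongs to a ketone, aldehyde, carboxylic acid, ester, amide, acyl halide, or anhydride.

8

CH2COOCH2: ester, 1 C=O (running total 1).
CH2CONHCH2: amide, 1 C=O (running total 2).
CH(CHO): aldehyde, 1 C=O (running total 3).
CH2COOCH2: ester, 1 C=O (running total 4).
CH(NHCOCH3): amide, 1 C=O (running total 5).
CH2CONHCH2: amide, 1 C=O (running total 6).
CO: ketone, 1 C=O (running total 7).
CH(COOH): carboxylic acid, 1 C=O (running total 8).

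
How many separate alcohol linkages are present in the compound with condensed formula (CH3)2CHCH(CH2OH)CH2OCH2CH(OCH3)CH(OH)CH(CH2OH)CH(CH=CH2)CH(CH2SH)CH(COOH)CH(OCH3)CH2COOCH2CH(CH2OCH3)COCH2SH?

Working along the chain:
  CH(CH2OH): pendant –CH2OH on an sp³ backbone C → alcohol.
  CH2OCH2: C–O–C with sp³ carbons on both sides and no adjacent C=O → ether.
  CH(OCH3): pendant –OCH3: C–O–C with sp³ C, no adjacent C=O → ether.
  CH(OH): –OH on an sp³ carbon → alcohol (secondary).
  CH(CH2OH): pendant –CH2OH on an sp³ backbone C → alcohol.
  CH(CH=CH2): pendant –CH=CH2: C=C double bond → alkene.
  CH(CH2SH): pendant –CH2SH → thiol.
  CH(COOH): pendant –COOH: carbonyl C bonded to C and –OH → carboxylic acid.
  CH(OCH3): pendant –OCH3: C–O–C with sp³ C, no adjacent C=O → ether.
  CH2COOCH2: –C(=O)–O–C with C on the carbonyl side → ester.
  CH(CH2OCH3): pendant –CH2OCH3: C–O–C linkage → ether.
  CO: –C(=O)– with carbon on both sides → ketone.
  CH2SH: –SH on an sp³ carbon → thiol.
Alcohol appears at: CH(CH2OH), CH(OH), CH(CH2OH) → 3.

3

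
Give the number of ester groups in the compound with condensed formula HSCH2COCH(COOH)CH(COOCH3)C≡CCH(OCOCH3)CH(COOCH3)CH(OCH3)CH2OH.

3

–SH on an sp³ carbon → thiol.
–C(=O)– with carbon on both sides → ketone.
pendant –COOH: carbonyl C bonded to C and –OH → carboxylic acid.
pendant –COOCH3: carbonyl C bonded to C and –OCH3 → ester.
C≡C triple bond → alkyne.
pendant –OC(=O)CH3: an acyloxy group → ester.
pendant –COOCH3: carbonyl C bonded to C and –OCH3 → ester.
pendant –OCH3: C–O–C with sp³ C, no adjacent C=O → ether.
–OH on an sp³ carbon → alcohol.
Ester appears at: CH(COOCH3), CH(OCOCH3), CH(COOCH3) → 3.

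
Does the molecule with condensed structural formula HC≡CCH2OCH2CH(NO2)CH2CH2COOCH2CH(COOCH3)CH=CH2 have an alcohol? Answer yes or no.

Working along the chain:
  HC≡C: C≡C triple bond → alkyne.
  CH2OCH2: C–O–C with sp³ carbons on both sides and no adjacent C=O → ether.
  CH(NO2): –NO2 on an sp³ carbon → nitro (the N=O is not a carbonyl).
  CH2COOCH2: –C(=O)–O–C with C on the carbonyl side → ester.
  CH(COOCH3): pendant –COOCH3: carbonyl C bonded to C and –OCH3 → ester.
  CH=CH2: C=C double bond → alkene.
The groups actually present are: alkene, alkyne, ester, ether, nitro.

no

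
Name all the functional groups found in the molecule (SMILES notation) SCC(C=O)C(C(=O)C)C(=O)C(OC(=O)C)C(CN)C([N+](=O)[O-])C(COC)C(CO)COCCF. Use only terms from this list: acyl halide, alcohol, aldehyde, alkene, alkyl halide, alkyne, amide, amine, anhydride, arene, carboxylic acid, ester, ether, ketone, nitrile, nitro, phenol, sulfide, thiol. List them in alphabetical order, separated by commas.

–SH on an sp³ carbon → thiol.
pendant –CHO: carbonyl C bonded to C and H → aldehyde.
pendant –COCH3: carbonyl C bonded to two carbons → ketone.
–C(=O)– with carbon on both sides → ketone.
pendant –OC(=O)CH3: an acyloxy group → ester.
pendant –CH2NH2: N on sp³ C, no adjacent C=O → amine.
–NO2 on an sp³ carbon → nitro (the N=O is not a carbonyl).
pendant –CH2OCH3: C–O–C linkage → ether.
pendant –CH2OH on an sp³ backbone C → alcohol.
C–O–C with sp³ carbons on both sides and no adjacent C=O → ether.
halogen on an sp³ carbon → alkyl halide.

alcohol, aldehyde, alkyl halide, amine, ester, ether, ketone, nitro, thiol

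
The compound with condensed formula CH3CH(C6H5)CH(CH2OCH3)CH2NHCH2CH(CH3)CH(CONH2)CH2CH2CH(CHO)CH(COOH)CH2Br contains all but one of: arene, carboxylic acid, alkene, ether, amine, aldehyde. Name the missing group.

carboxylic acid: present (CH(COOH) — pendant –COOH: carbonyl C bonded to C and –OH → carboxylic acid).
arene: present (CH(C6H5) — pendant –C6H5: benzene ring → arene).
aldehyde: present (CH(CHO) — pendant –CHO: carbonyl C bonded to C and H → aldehyde).
amine: present (CH2NHCH2 — C–N–C with sp³ carbons and no adjacent C=O → amine (secondary)).
ether: present (CH(CH2OCH3) — pendant –CH2OCH3: C–O–C linkage → ether).
alkene: absent. In CH(C6H5), the C=C units are part of an aromatic ring, which is an arene, not an isolated alkene.

alkene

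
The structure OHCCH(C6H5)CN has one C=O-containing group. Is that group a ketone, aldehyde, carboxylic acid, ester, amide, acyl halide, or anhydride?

The carbonyl is in the OHC segment: terminal –CHO: carbonyl C bonded to H and C → aldehyde.

aldehyde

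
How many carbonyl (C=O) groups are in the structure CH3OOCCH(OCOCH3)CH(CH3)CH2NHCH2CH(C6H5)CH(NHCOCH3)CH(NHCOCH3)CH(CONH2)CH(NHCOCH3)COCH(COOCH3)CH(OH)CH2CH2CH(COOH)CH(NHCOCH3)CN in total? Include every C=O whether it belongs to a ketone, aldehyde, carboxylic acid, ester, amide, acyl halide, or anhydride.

10

CH3OOC: ester, 1 C=O (running total 1).
CH(OCOCH3): ester, 1 C=O (running total 2).
CH(NHCOCH3): amide, 1 C=O (running total 3).
CH(NHCOCH3): amide, 1 C=O (running total 4).
CH(CONH2): amide, 1 C=O (running total 5).
CH(NHCOCH3): amide, 1 C=O (running total 6).
CO: ketone, 1 C=O (running total 7).
CH(COOCH3): ester, 1 C=O (running total 8).
CH(COOH): carboxylic acid, 1 C=O (running total 9).
CH(NHCOCH3): amide, 1 C=O (running total 10).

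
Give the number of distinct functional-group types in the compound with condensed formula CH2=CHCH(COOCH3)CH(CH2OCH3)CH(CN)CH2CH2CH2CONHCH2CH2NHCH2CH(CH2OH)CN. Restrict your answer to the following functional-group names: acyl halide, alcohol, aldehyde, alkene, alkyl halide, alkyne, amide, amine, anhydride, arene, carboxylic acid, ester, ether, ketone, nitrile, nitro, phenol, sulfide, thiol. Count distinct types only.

Working along the chain:
  CH2=CH: C=C double bond → alkene.
  CH(COOCH3): pendant –COOCH3: carbonyl C bonded to C and –OCH3 → ester.
  CH(CH2OCH3): pendant –CH2OCH3: C–O–C linkage → ether.
  CH(CN): pendant –C≡N: nitrile.
  CH2CONHCH2: –C(=O)–N– linkage → amide (the N is not an amine).
  CH2NHCH2: C–N–C with sp³ carbons and no adjacent C=O → amine (secondary).
  CH(CH2OH): pendant –CH2OH on an sp³ backbone C → alcohol.
  CN: –C≡N: carbon triple-bonded to nitrogen → nitrile.
Distinct types present: alcohol, alkene, amide, amine, ester, ether, nitrile.

7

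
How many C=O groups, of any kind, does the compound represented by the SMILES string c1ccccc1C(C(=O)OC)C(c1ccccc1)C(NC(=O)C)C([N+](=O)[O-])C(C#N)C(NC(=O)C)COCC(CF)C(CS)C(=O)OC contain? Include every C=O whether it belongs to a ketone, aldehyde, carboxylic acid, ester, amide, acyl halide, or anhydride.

4

CH(COOCH3): ester, 1 C=O (running total 1).
CH(NHCOCH3): amide, 1 C=O (running total 2).
CH(NHCOCH3): amide, 1 C=O (running total 3).
COOCH3: ester, 1 C=O (running total 4).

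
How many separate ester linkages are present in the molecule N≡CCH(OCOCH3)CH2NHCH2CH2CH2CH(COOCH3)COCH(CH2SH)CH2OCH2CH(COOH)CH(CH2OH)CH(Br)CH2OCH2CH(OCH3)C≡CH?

Working along the chain:
  N≡C: N≡C–: carbon triple-bonded to nitrogen → nitrile.
  CH(OCOCH3): pendant –OC(=O)CH3: an acyloxy group → ester.
  CH2NHCH2: C–N–C with sp³ carbons and no adjacent C=O → amine (secondary).
  CH(COOCH3): pendant –COOCH3: carbonyl C bonded to C and –OCH3 → ester.
  CO: –C(=O)– with carbon on both sides → ketone.
  CH(CH2SH): pendant –CH2SH → thiol.
  CH2OCH2: C–O–C with sp³ carbons on both sides and no adjacent C=O → ether.
  CH(COOH): pendant –COOH: carbonyl C bonded to C and –OH → carboxylic acid.
  CH(CH2OH): pendant –CH2OH on an sp³ backbone C → alcohol.
  CH(Br): halogen on an sp³ carbon → alkyl halide.
  CH2OCH2: C–O–C with sp³ carbons on both sides and no adjacent C=O → ether.
  CH(OCH3): pendant –OCH3: C–O–C with sp³ C, no adjacent C=O → ether.
  C≡CH: C≡C triple bond → alkyne.
Ester appears at: CH(OCOCH3), CH(COOCH3) → 2.

2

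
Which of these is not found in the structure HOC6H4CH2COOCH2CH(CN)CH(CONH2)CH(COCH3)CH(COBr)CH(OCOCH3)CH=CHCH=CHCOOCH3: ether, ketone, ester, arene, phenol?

phenol: present (HOC6H4 — –OH attached directly to an aromatic ring → phenol (not alcohol); the ring itself is an arene).
ester: present (CH2COOCH2 — –C(=O)–O–C with C on the carbonyl side → ester).
ketone: present (CH(COCH3) — pendant –COCH3: carbonyl C bonded to two carbons → ketone).
arene: present (HOC6H4 — –OH attached directly to an aromatic ring → phenol (not alcohol); the ring itself is an arene).
ether: absent. In each of CH2COOCH2, CH(OCOCH3) and COOCH3, the C–O–C oxygen is adjacent to a C=O, so it belongs to an ester, not an ether.

ether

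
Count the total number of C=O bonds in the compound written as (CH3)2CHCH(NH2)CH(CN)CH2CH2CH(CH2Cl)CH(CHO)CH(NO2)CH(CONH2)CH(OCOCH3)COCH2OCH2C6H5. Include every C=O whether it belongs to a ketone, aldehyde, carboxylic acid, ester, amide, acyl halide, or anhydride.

CH(CHO): aldehyde, 1 C=O (running total 1).
CH(CONH2): amide, 1 C=O (running total 2).
CH(OCOCH3): ester, 1 C=O (running total 3).
CO: ketone, 1 C=O (running total 4).

4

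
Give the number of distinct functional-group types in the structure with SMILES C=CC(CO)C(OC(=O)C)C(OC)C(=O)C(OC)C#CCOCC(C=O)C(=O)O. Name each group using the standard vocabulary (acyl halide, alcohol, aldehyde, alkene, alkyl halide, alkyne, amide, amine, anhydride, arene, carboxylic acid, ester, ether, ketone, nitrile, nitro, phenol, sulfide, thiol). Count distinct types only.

8

Reading the structure from left to right:
  CH2=CH: C=C double bond → alkene.
  CH(CH2OH): pendant –CH2OH on an sp³ backbone C → alcohol.
  CH(OCOCH3): pendant –OC(=O)CH3: an acyloxy group → ester.
  CH(OCH3): pendant –OCH3: C–O–C with sp³ C, no adjacent C=O → ether.
  CO: –C(=O)– with carbon on both sides → ketone.
  CH(OCH3): pendant –OCH3: C–O–C with sp³ C, no adjacent C=O → ether.
  C≡C: C≡C triple bond → alkyne.
  CH2OCH2: C–O–C with sp³ carbons on both sides and no adjacent C=O → ether.
  CH(CHO): pendant –CHO: carbonyl C bonded to C and H → aldehyde.
  COOH: –COOH: carbonyl C bonded to –OH and C → carboxylic acid (the –OH is not a separate alcohol).
Distinct types present: alcohol, aldehyde, alkene, alkyne, carboxylic acid, ester, ether, ketone.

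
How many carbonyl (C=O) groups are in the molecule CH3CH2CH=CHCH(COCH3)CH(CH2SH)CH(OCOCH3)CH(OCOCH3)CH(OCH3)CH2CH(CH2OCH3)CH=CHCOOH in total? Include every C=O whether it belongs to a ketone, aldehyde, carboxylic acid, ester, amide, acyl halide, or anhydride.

CH(COCH3): ketone, 1 C=O (running total 1).
CH(OCOCH3): ester, 1 C=O (running total 2).
CH(OCOCH3): ester, 1 C=O (running total 3).
COOH: carboxylic acid, 1 C=O (running total 4).

4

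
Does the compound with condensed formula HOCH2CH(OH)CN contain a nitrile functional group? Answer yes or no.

yes

Taking each segment in turn:
  HOCH2: HO– on an sp³ carbon → alcohol.
  CH(OH): –OH on an sp³ carbon → alcohol (secondary).
  CN: –C≡N: carbon triple-bonded to nitrogen → nitrile.
The CN segment supplies the nitrile: –C≡N: carbon triple-bonded to nitrogen → nitrile.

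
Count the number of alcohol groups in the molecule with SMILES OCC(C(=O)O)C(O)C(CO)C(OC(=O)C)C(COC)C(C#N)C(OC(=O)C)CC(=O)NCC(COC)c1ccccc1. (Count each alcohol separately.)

Reading the structure from left to right:
  HOCH2: HO– on an sp³ carbon → alcohol.
  CH(COOH): pendant –COOH: carbonyl C bonded to C and –OH → carboxylic acid.
  CH(OH): –OH on an sp³ carbon → alcohol (secondary).
  CH(CH2OH): pendant –CH2OH on an sp³ backbone C → alcohol.
  CH(OCOCH3): pendant –OC(=O)CH3: an acyloxy group → ester.
  CH(CH2OCH3): pendant –CH2OCH3: C–O–C linkage → ether.
  CH(CN): pendant –C≡N: nitrile.
  CH(OCOCH3): pendant –OC(=O)CH3: an acyloxy group → ester.
  CH2CONHCH2: –C(=O)–N– linkage → amide (the N is not an amine).
  CH(CH2OCH3): pendant –CH2OCH3: C–O–C linkage → ether.
  C6H5: –C6H5 phenyl ring → arene.
Alcohol appears at: HOCH2, CH(OH), CH(CH2OH) → 3.

3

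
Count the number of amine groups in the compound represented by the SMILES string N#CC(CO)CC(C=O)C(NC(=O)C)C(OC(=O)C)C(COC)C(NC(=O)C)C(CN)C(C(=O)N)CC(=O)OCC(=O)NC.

Working along the chain:
  N≡C: N≡C–: carbon triple-bonded to nitrogen → nitrile.
  CH(CH2OH): pendant –CH2OH on an sp³ backbone C → alcohol.
  CH(CHO): pendant –CHO: carbonyl C bonded to C and H → aldehyde.
  CH(NHCOCH3): pendant –NHC(=O)CH3: N bonded to a carbonyl → amide (not amine).
  CH(OCOCH3): pendant –OC(=O)CH3: an acyloxy group → ester.
  CH(CH2OCH3): pendant –CH2OCH3: C–O–C linkage → ether.
  CH(NHCOCH3): pendant –NHC(=O)CH3: N bonded to a carbonyl → amide (not amine).
  CH(CH2NH2): pendant –CH2NH2: N on sp³ C, no adjacent C=O → amine.
  CH(CONH2): pendant –CONH2: carbonyl C bonded to C and N → amide.
  CH2COOCH2: –C(=O)–O–C with C on the carbonyl side → ester.
  CONHCH3: –C(=O)NHCH3: carbonyl C bonded to C and to N → amide (the N is not an amine).
Amine appears at: CH(CH2NH2) → 1.

1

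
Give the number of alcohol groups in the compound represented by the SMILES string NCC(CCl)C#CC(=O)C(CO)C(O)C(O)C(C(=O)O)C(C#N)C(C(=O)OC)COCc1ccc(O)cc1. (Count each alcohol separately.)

Reading the structure from left to right:
  H2NCH2: –NH2 on an sp³ carbon with no adjacent C=O → amine.
  CH(CH2Cl): pendant –CH2X: halogen on sp³ carbon → alkyl halide.
  C≡C: C≡C triple bond → alkyne.
  CO: –C(=O)– with carbon on both sides → ketone.
  CH(CH2OH): pendant –CH2OH on an sp³ backbone C → alcohol.
  CH(OH): –OH on an sp³ carbon → alcohol (secondary).
  CH(OH): –OH on an sp³ carbon → alcohol (secondary).
  CH(COOH): pendant –COOH: carbonyl C bonded to C and –OH → carboxylic acid.
  CH(CN): pendant –C≡N: nitrile.
  CH(COOCH3): pendant –COOCH3: carbonyl C bonded to C and –OCH3 → ester.
  CH2OCH2: C–O–C with sp³ carbons on both sides and no adjacent C=O → ether.
  C6H4OH: –OH attached directly to an aromatic ring → phenol (not alcohol); the ring itself is an arene.
Alcohol appears at: CH(CH2OH), CH(OH), CH(OH) → 3.

3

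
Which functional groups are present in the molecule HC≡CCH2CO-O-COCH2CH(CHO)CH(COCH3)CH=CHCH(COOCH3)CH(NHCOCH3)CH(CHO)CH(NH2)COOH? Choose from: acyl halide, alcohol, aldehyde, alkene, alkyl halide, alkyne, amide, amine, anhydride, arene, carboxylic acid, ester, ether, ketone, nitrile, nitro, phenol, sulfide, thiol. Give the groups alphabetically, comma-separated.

aldehyde, alkene, alkyne, amide, amine, anhydride, carboxylic acid, ester, ketone

Taking each segment in turn:
  HC≡C: C≡C triple bond → alkyne.
  CH2CO-O-COCH2: two acyl groups sharing one oxygen, –C(=O)–O–C(=O)– → anhydride.
  CH(CHO): pendant –CHO: carbonyl C bonded to C and H → aldehyde.
  CH(COCH3): pendant –COCH3: carbonyl C bonded to two carbons → ketone.
  CH=CH: C=C double bond → alkene.
  CH(COOCH3): pendant –COOCH3: carbonyl C bonded to C and –OCH3 → ester.
  CH(NHCOCH3): pendant –NHC(=O)CH3: N bonded to a carbonyl → amide (not amine).
  CH(CHO): pendant –CHO: carbonyl C bonded to C and H → aldehyde.
  CH(NH2): –NH2 on an sp³ carbon with no adjacent C=O → amine.
  COOH: –COOH: carbonyl C bonded to –OH and C → carboxylic acid (the –OH is not a separate alcohol).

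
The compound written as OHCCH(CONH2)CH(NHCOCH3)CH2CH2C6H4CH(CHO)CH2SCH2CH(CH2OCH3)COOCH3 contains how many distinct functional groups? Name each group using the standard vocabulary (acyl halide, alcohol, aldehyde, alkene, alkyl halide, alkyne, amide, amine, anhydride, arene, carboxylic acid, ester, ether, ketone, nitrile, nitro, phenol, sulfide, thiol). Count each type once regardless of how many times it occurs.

6

Taking each segment in turn:
  OHC: terminal –CHO: carbonyl C bonded to H and C → aldehyde.
  CH(CONH2): pendant –CONH2: carbonyl C bonded to C and N → amide.
  CH(NHCOCH3): pendant –NHC(=O)CH3: N bonded to a carbonyl → amide (not amine).
  C6H4: para-disubstituted benzene ring → arene.
  CH(CHO): pendant –CHO: carbonyl C bonded to C and H → aldehyde.
  CH2SCH2: C–S–C linkage → sulfide (thioether).
  CH(CH2OCH3): pendant –CH2OCH3: C–O–C linkage → ether.
  COOCH3: –C(=O)OCH3: carbonyl C bonded to C and to –OCH3 → ester (not ketone + ether).
Distinct types present: aldehyde, amide, arene, ester, ether, sulfide.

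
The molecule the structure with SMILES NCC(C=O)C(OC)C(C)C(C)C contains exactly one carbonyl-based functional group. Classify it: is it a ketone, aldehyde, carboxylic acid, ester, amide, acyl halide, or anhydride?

The carbonyl is in the CH(CHO) segment: pendant –CHO: carbonyl C bonded to C and H → aldehyde.

aldehyde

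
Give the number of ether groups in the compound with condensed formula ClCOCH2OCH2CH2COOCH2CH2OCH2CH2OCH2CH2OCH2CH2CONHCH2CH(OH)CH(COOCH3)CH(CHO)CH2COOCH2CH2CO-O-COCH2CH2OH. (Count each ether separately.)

–C(=O)Cl: carbonyl C bonded to C and to a halogen → acyl halide (not alkyl halide).
C–O–C with sp³ carbons on both sides and no adjacent C=O → ether.
–C(=O)–O–C with C on the carbonyl side → ester.
C–O–C with sp³ carbons on both sides and no adjacent C=O → ether.
C–O–C with sp³ carbons on both sides and no adjacent C=O → ether.
C–O–C with sp³ carbons on both sides and no adjacent C=O → ether.
–C(=O)–N– linkage → amide (the N is not an amine).
–OH on an sp³ carbon → alcohol (secondary).
pendant –COOCH3: carbonyl C bonded to C and –OCH3 → ester.
pendant –CHO: carbonyl C bonded to C and H → aldehyde.
–C(=O)–O–C with C on the carbonyl side → ester.
two acyl groups sharing one oxygen, –C(=O)–O–C(=O)– → anhydride.
–OH on an sp³ carbon → alcohol.
Ether appears at: CH2OCH2, CH2OCH2, CH2OCH2, CH2OCH2 → 4.

4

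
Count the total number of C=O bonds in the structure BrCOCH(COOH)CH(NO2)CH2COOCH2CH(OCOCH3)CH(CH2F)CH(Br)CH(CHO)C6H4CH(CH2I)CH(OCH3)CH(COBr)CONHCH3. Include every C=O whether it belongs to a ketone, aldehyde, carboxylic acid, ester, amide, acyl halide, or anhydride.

7

BrCO: acyl halide, 1 C=O (running total 1).
CH(COOH): carboxylic acid, 1 C=O (running total 2).
CH2COOCH2: ester, 1 C=O (running total 3).
CH(OCOCH3): ester, 1 C=O (running total 4).
CH(CHO): aldehyde, 1 C=O (running total 5).
CH(COBr): acyl halide, 1 C=O (running total 6).
CONHCH3: amide, 1 C=O (running total 7).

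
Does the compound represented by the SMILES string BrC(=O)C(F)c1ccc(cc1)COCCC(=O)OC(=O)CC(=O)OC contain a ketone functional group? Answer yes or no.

no

–C(=O)Br: carbonyl C bonded to C and to a halogen → acyl halide (not alkyl halide).
halogen on an sp³ carbon → alkyl halide.
para-disubstituted benzene ring → arene.
C–O–C with sp³ carbons on both sides and no adjacent C=O → ether.
two acyl groups sharing one oxygen, –C(=O)–O–C(=O)– → anhydride.
–C(=O)OCH3: carbonyl C bonded to C and to –OCH3 → ester (not ketone + ether).
In COOCH3, the C=O is bonded to an –O–C group, which defines an ester, not a ketone. In BrCO, the C=O is bonded to a halogen, which defines an acyl halide, not a ketone. In CH2CO-O-COCH2, the two C=O groups share a bridging oxygen, which is an anhydride linkage, not a ketone.
The groups actually present are: acyl halide, alkyl halide, anhydride, arene, ester, ether.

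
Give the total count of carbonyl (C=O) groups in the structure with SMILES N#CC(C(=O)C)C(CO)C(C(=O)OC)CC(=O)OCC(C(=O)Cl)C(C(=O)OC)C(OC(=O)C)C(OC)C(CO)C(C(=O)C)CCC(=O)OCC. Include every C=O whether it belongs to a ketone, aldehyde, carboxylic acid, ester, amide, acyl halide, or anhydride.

8

CH(COCH3): ketone, 1 C=O (running total 1).
CH(COOCH3): ester, 1 C=O (running total 2).
CH2COOCH2: ester, 1 C=O (running total 3).
CH(COCl): acyl halide, 1 C=O (running total 4).
CH(COOCH3): ester, 1 C=O (running total 5).
CH(OCOCH3): ester, 1 C=O (running total 6).
CH(COCH3): ketone, 1 C=O (running total 7).
COOCH2CH3: ester, 1 C=O (running total 8).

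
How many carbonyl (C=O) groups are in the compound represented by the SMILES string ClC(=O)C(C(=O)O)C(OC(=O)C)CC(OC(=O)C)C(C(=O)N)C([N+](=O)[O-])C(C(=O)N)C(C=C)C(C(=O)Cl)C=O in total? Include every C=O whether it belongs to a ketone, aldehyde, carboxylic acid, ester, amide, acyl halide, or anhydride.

ClCO: acyl halide, 1 C=O (running total 1).
CH(COOH): carboxylic acid, 1 C=O (running total 2).
CH(OCOCH3): ester, 1 C=O (running total 3).
CH(OCOCH3): ester, 1 C=O (running total 4).
CH(CONH2): amide, 1 C=O (running total 5).
CH(CONH2): amide, 1 C=O (running total 6).
CH(COCl): acyl halide, 1 C=O (running total 7).
CHO: aldehyde, 1 C=O (running total 8).

8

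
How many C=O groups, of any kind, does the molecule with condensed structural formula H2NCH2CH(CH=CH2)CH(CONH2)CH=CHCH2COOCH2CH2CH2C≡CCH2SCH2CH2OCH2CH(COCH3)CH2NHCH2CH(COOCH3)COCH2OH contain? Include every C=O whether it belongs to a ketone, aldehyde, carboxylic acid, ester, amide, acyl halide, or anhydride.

CH(CONH2): amide, 1 C=O (running total 1).
CH2COOCH2: ester, 1 C=O (running total 2).
CH(COCH3): ketone, 1 C=O (running total 3).
CH(COOCH3): ester, 1 C=O (running total 4).
CO: ketone, 1 C=O (running total 5).

5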